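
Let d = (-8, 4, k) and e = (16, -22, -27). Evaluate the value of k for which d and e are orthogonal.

d · e = (-8)·16 + 4·(-22) + k·(-27) = -216 - 27k
Set equal to 0: -27k = 216, so k = -8.

-8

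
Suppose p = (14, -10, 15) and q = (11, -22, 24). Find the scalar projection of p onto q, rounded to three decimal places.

p · q = 14·11 + (-10)·(-22) + 15·24 = 154 + 220 + 360 = 734
|q| = √(121 + 484 + 576) = √1181 ≈ 34.3657
comp_q p = 734 / √1181 ≈ 21.359

21.359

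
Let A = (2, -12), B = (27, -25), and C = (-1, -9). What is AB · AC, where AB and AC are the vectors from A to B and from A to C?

AB = B − A = (25, -13)
AC = C − A = (-3, 3)
AB · AC = 25·(-3) + (-13)·3 = -75 - 39 = -114

-114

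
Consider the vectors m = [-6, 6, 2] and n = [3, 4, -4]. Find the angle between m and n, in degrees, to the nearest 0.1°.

m · n = (-6)·3 + 6·4 + 2·(-4) = -18 + 24 - 8 = -2
|m|² = 36 + 36 + 4 = 76,  |m| = √76 ≈ 8.717798
|n|² = 9 + 16 + 16 = 41,  |n| = √41 ≈ 6.403124
cos θ = -2 / (8.717798 · 6.403124) ≈ -0.03583
θ = arccos(-0.03583) ≈ 92.1°

92.1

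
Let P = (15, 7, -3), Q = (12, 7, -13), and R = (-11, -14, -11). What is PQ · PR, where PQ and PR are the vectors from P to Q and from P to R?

PQ = Q − P = (-3, 0, -10)
PR = R − P = (-26, -21, -8)
PQ · PR = (-3)·(-26) + 0·(-21) + (-10)·(-8) = 78 + 0 + 80 = 158

158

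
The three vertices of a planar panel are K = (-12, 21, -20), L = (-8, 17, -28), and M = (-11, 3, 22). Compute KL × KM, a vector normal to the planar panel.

(-312, -176, -68)

KL = (4, -4, -8)
KM = (1, -18, 42)
i: (-4)·42 - (-8)·(-18) = -168 - 144 = -312
j: (-8)·1 - 4·42 = -8 - 168 = -176
k: 4·(-18) - (-4)·1 = -72 - (-4) = -68
KL × KM = (-312, -176, -68)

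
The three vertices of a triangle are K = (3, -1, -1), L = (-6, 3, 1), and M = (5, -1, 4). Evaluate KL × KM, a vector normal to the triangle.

KL = (-9, 4, 2)
KM = (2, 0, 5)
i: 4·5 - 2·0 = 20 - 0 = 20
j: 2·2 - (-9)·5 = 4 - (-45) = 49
k: (-9)·0 - 4·2 = 0 - 8 = -8
KL × KM = (20, 49, -8)

(20, 49, -8)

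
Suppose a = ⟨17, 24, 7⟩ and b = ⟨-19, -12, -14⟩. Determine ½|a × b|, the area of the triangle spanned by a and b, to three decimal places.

i: 24·(-14) - 7·(-12) = -336 - (-84) = -252
j: 7·(-19) - 17·(-14) = -133 - (-238) = 105
k: 17·(-12) - 24·(-19) = -204 - (-456) = 252
a × b = (-252, 105, 252)
|a × b| = √((-252)² + 105² + 252²) = √138033 ≈ 371.5279
area = ½ · 371.5279 ≈ 185.764

185.764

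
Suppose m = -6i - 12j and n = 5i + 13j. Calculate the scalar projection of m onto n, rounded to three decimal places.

m · n = (-6)·5 + (-12)·13 = -30 - 156 = -186
|n| = √(25 + 169) = √194 ≈ 13.9284
comp_n m = -186 / √194 ≈ -13.354

-13.354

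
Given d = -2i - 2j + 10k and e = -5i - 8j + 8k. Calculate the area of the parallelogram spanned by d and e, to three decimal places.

72.719

i: (-2)·8 - 10·(-8) = -16 - (-80) = 64
j: 10·(-5) - (-2)·8 = -50 - (-16) = -34
k: (-2)·(-8) - (-2)·(-5) = 16 - 10 = 6
d × e = (64, -34, 6)
|d × e| = √(64² + (-34)² + 6²) = √5288 ≈ 72.7186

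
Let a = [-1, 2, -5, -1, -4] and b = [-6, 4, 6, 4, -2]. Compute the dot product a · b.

-12

a · b = (-1)·(-6) + 2·4 + (-5)·6 + (-1)·4 + (-4)·(-2) = 6 + 8 - 30 - 4 + 8 = -12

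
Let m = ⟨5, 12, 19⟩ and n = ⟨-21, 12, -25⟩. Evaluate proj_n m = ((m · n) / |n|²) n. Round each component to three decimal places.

m · n = 5·(-21) + 12·12 + 19·(-25) = -105 + 144 - 475 = -436
|n|² = 441 + 144 + 625 = 1210
proj_n m = (-436/1210) · (-21, 12, -25) ≈ (7.567, -4.324, 9.008)

(7.567, -4.324, 9.008)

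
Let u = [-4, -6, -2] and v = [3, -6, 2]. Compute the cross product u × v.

(-24, 2, 42)

i: (-6)·2 - (-2)·(-6) = -12 - 12 = -24
j: (-2)·3 - (-4)·2 = -6 - (-8) = 2
k: (-4)·(-6) - (-6)·3 = 24 - (-18) = 42
u × v = (-24, 2, 42)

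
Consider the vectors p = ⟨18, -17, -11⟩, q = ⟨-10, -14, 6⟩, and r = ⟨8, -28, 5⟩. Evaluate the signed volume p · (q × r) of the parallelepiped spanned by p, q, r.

q × r:
i: (-14)·5 - 6·(-28) = -70 - (-168) = 98
j: 6·8 - (-10)·5 = 48 - (-50) = 98
k: (-10)·(-28) - (-14)·8 = 280 - (-112) = 392
q × r = (98, 98, 392)
p · (q × r) = 18·98 + (-17)·98 + (-11)·392 = 1764 - 1666 - 4312 = -4214

-4214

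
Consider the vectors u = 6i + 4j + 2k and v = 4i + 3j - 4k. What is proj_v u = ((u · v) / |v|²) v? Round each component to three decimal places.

(2.732, 2.049, -2.732)

u · v = 6·4 + 4·3 + 2·(-4) = 24 + 12 - 8 = 28
|v|² = 16 + 9 + 16 = 41
proj_v u = (28/41) · (4, 3, -4) ≈ (2.732, 2.049, -2.732)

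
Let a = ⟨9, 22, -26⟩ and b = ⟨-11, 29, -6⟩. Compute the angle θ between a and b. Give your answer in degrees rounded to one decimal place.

51.4

a · b = 9·(-11) + 22·29 + (-26)·(-6) = -99 + 638 + 156 = 695
|a|² = 81 + 484 + 676 = 1241,  |a| = √1241 ≈ 35.227830
|b|² = 121 + 841 + 36 = 998,  |b| = √998 ≈ 31.591138
cos θ = 695 / (35.227830 · 31.591138) ≈ 0.62450
θ = arccos(0.62450) ≈ 51.4°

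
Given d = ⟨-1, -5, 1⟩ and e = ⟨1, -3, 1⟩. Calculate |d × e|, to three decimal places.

i: (-5)·1 - 1·(-3) = -5 - (-3) = -2
j: 1·1 - (-1)·1 = 1 - (-1) = 2
k: (-1)·(-3) - (-5)·1 = 3 - (-5) = 8
d × e = (-2, 2, 8)
|d × e| = √((-2)² + 2² + 8²) = √72 ≈ 8.4853

8.485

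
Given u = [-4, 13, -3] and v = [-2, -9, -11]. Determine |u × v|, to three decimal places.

184.900

i: 13·(-11) - (-3)·(-9) = -143 - 27 = -170
j: (-3)·(-2) - (-4)·(-11) = 6 - 44 = -38
k: (-4)·(-9) - 13·(-2) = 36 - (-26) = 62
u × v = (-170, -38, 62)
|u × v| = √((-170)² + (-38)² + 62²) = √34188 ≈ 184.9000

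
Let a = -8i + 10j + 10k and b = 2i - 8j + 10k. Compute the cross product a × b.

(180, 100, 44)

i: 10·10 - 10·(-8) = 100 - (-80) = 180
j: 10·2 - (-8)·10 = 20 - (-80) = 100
k: (-8)·(-8) - 10·2 = 64 - 20 = 44
a × b = (180, 100, 44)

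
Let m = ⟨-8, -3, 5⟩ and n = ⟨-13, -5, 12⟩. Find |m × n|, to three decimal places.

i: (-3)·12 - 5·(-5) = -36 - (-25) = -11
j: 5·(-13) - (-8)·12 = -65 - (-96) = 31
k: (-8)·(-5) - (-3)·(-13) = 40 - 39 = 1
m × n = (-11, 31, 1)
|m × n| = √((-11)² + 31² + 1²) = √1083 ≈ 32.9090

32.909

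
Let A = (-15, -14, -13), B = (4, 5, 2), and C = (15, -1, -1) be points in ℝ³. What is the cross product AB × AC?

(33, 222, -323)

AB = (19, 19, 15)
AC = (30, 13, 12)
i: 19·12 - 15·13 = 228 - 195 = 33
j: 15·30 - 19·12 = 450 - 228 = 222
k: 19·13 - 19·30 = 247 - 570 = -323
AB × AC = (33, 222, -323)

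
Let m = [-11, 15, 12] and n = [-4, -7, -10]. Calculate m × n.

(-66, -158, 137)

i: 15·(-10) - 12·(-7) = -150 - (-84) = -66
j: 12·(-4) - (-11)·(-10) = -48 - 110 = -158
k: (-11)·(-7) - 15·(-4) = 77 - (-60) = 137
m × n = (-66, -158, 137)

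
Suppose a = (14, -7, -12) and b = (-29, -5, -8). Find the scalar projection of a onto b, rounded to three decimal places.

-9.018

a · b = 14·(-29) + (-7)·(-5) + (-12)·(-8) = -406 + 35 + 96 = -275
|b| = √(841 + 25 + 64) = √930 ≈ 30.4959
comp_b a = -275 / √930 ≈ -9.018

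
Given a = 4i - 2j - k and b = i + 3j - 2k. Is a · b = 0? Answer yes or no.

yes

a · b = 4·1 + (-2)·3 + (-1)·(-2) = 4 - 6 + 2 = 0
Zero, so the vectors are orthogonal.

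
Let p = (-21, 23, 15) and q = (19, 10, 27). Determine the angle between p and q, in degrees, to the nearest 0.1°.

78.6

p · q = (-21)·19 + 23·10 + 15·27 = -399 + 230 + 405 = 236
|p|² = 441 + 529 + 225 = 1195,  |p| = √1195 ≈ 34.568772
|q|² = 361 + 100 + 729 = 1190,  |q| = √1190 ≈ 34.496377
cos θ = 236 / (34.568772 · 34.496377) ≈ 0.19790
θ = arccos(0.19790) ≈ 78.6°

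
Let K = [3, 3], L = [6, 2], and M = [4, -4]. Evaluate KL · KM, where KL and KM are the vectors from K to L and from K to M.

10

KL = L − K = (3, -1)
KM = M − K = (1, -7)
KL · KM = 3·1 + (-1)·(-7) = 3 + 7 = 10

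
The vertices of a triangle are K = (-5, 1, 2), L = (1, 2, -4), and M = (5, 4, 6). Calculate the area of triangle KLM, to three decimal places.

KL = (6, 1, -6),  KM = (10, 3, 4)
i: 1·4 - (-6)·3 = 4 - (-18) = 22
j: (-6)·10 - 6·4 = -60 - 24 = -84
k: 6·3 - 1·10 = 18 - 10 = 8
KL × KM = (22, -84, 8)
|KL × KM| = √7604 ≈ 87.2009
area = ½ · 87.2009 ≈ 43.600

43.600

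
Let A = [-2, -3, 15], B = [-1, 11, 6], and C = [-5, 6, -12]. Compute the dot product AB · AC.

AB = B − A = (1, 14, -9)
AC = C − A = (-3, 9, -27)
AB · AC = 1·(-3) + 14·9 + (-9)·(-27) = -3 + 126 + 243 = 366

366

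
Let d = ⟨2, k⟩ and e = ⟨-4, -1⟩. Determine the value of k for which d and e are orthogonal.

-8

d · e = 2·(-4) + k·(-1) = -8 - 1k
Set equal to 0: -1k = 8, so k = -8.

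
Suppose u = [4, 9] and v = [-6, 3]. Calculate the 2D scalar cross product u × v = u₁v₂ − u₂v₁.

66

4·3 - 9·(-6) = 12 - (-54) = 66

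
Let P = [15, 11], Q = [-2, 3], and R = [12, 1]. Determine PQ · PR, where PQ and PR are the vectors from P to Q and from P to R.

PQ = Q − P = (-17, -8)
PR = R − P = (-3, -10)
PQ · PR = (-17)·(-3) + (-8)·(-10) = 51 + 80 = 131

131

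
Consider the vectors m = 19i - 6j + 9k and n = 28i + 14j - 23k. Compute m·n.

m · n = 19·28 + (-6)·14 + 9·(-23) = 532 - 84 - 207 = 241

241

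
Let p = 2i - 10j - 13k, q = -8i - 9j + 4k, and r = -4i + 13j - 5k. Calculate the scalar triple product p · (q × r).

2366

q × r:
i: (-9)·(-5) - 4·13 = 45 - 52 = -7
j: 4·(-4) - (-8)·(-5) = -16 - 40 = -56
k: (-8)·13 - (-9)·(-4) = -104 - 36 = -140
q × r = (-7, -56, -140)
p · (q × r) = 2·(-7) + (-10)·(-56) + (-13)·(-140) = -14 + 560 + 1820 = 2366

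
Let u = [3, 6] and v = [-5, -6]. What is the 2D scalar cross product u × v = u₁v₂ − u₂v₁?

12

3·(-6) - 6·(-5) = -18 - (-30) = 12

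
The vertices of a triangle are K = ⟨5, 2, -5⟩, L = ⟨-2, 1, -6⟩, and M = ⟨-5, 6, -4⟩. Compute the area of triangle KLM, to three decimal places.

KL = (-7, -1, -1),  KM = (-10, 4, 1)
i: (-1)·1 - (-1)·4 = -1 - (-4) = 3
j: (-1)·(-10) - (-7)·1 = 10 - (-7) = 17
k: (-7)·4 - (-1)·(-10) = -28 - 10 = -38
KL × KM = (3, 17, -38)
|KL × KM| = √1742 ≈ 41.7373
area = ½ · 41.7373 ≈ 20.869

20.869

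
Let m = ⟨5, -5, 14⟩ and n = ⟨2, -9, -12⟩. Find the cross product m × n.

(186, 88, -35)

i: (-5)·(-12) - 14·(-9) = 60 - (-126) = 186
j: 14·2 - 5·(-12) = 28 - (-60) = 88
k: 5·(-9) - (-5)·2 = -45 - (-10) = -35
m × n = (186, 88, -35)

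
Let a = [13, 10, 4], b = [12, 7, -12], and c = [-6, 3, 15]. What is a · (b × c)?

b × c:
i: 7·15 - (-12)·3 = 105 - (-36) = 141
j: (-12)·(-6) - 12·15 = 72 - 180 = -108
k: 12·3 - 7·(-6) = 36 - (-42) = 78
b × c = (141, -108, 78)
a · (b × c) = 13·141 + 10·(-108) + 4·78 = 1833 - 1080 + 312 = 1065

1065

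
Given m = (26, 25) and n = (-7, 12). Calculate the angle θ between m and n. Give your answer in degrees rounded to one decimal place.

76.4

m · n = 26·(-7) + 25·12 = -182 + 300 = 118
|m|² = 676 + 625 = 1301,  |m| = √1301 ≈ 36.069378
|n|² = 49 + 144 = 193,  |n| = √193 ≈ 13.892444
cos θ = 118 / (36.069378 · 13.892444) ≈ 0.23549
θ = arccos(0.23549) ≈ 76.4°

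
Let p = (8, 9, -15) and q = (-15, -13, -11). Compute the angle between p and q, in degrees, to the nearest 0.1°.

99.5

p · q = 8·(-15) + 9·(-13) + (-15)·(-11) = -120 - 117 + 165 = -72
|p|² = 64 + 81 + 225 = 370,  |p| = √370 ≈ 19.235384
|q|² = 225 + 169 + 121 = 515,  |q| = √515 ≈ 22.693611
cos θ = -72 / (19.235384 · 22.693611) ≈ -0.16494
θ = arccos(-0.16494) ≈ 99.5°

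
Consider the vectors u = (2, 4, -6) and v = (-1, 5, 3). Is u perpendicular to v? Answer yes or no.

yes

u · v = 2·(-1) + 4·5 + (-6)·3 = -2 + 20 - 18 = 0
Zero, so the vectors are orthogonal.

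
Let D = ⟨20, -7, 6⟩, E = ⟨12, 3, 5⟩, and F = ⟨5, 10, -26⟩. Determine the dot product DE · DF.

322

DE = E − D = (-8, 10, -1)
DF = F − D = (-15, 17, -32)
DE · DF = (-8)·(-15) + 10·17 + (-1)·(-32) = 120 + 170 + 32 = 322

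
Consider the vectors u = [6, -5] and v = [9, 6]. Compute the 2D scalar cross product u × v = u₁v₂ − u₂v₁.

6·6 - (-5)·9 = 36 - (-45) = 81

81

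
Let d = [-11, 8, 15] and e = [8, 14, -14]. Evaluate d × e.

(-322, -34, -218)

i: 8·(-14) - 15·14 = -112 - 210 = -322
j: 15·8 - (-11)·(-14) = 120 - 154 = -34
k: (-11)·14 - 8·8 = -154 - 64 = -218
d × e = (-322, -34, -218)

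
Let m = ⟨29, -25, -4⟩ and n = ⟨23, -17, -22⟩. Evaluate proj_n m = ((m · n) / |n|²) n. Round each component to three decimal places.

m · n = 29·23 + (-25)·(-17) + (-4)·(-22) = 667 + 425 + 88 = 1180
|n|² = 529 + 289 + 484 = 1302
proj_n m = (1180/1302) · (23, -17, -22) ≈ (20.845, -15.407, -19.939)

(20.845, -15.407, -19.939)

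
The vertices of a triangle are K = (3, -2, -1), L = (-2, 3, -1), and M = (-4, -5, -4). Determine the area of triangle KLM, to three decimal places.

KL = (-5, 5, 0),  KM = (-7, -3, -3)
i: 5·(-3) - 0·(-3) = -15 - 0 = -15
j: 0·(-7) - (-5)·(-3) = 0 - 15 = -15
k: (-5)·(-3) - 5·(-7) = 15 - (-35) = 50
KL × KM = (-15, -15, 50)
|KL × KM| = √2950 ≈ 54.3139
area = ½ · 54.3139 ≈ 27.157

27.157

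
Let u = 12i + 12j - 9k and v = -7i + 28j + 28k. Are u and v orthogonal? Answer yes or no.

u · v = 12·(-7) + 12·28 + (-9)·28 = -84 + 336 - 252 = 0
Zero, so the vectors are orthogonal.

yes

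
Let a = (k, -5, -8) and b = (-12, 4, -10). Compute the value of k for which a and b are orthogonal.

5

a · b = k·(-12) + (-5)·4 + (-8)·(-10) = 60 - 12k
Set equal to 0: -12k = -60, so k = 5.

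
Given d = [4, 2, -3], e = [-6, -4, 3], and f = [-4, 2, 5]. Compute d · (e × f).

e × f:
i: (-4)·5 - 3·2 = -20 - 6 = -26
j: 3·(-4) - (-6)·5 = -12 - (-30) = 18
k: (-6)·2 - (-4)·(-4) = -12 - 16 = -28
e × f = (-26, 18, -28)
d · (e × f) = 4·(-26) + 2·18 + (-3)·(-28) = -104 + 36 + 84 = 16

16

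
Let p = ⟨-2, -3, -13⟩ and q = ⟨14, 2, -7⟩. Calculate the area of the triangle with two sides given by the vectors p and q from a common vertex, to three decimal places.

102.554

i: (-3)·(-7) - (-13)·2 = 21 - (-26) = 47
j: (-13)·14 - (-2)·(-7) = -182 - 14 = -196
k: (-2)·2 - (-3)·14 = -4 - (-42) = 38
p × q = (47, -196, 38)
|p × q| = √(47² + (-196)² + 38²) = √42069 ≈ 205.1073
area = ½ · 205.1073 ≈ 102.554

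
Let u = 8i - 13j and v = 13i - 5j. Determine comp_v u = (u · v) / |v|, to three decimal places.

12.133

u · v = 8·13 + (-13)·(-5) = 104 + 65 = 169
|v| = √(169 + 25) = √194 ≈ 13.9284
comp_v u = 169 / √194 ≈ 12.133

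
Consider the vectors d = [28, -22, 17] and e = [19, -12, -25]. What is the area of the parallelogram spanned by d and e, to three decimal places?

i: (-22)·(-25) - 17·(-12) = 550 - (-204) = 754
j: 17·19 - 28·(-25) = 323 - (-700) = 1023
k: 28·(-12) - (-22)·19 = -336 - (-418) = 82
d × e = (754, 1023, 82)
|d × e| = √(754² + 1023² + 82²) = √1621769 ≈ 1273.4869

1273.487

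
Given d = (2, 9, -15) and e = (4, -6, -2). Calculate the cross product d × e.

i: 9·(-2) - (-15)·(-6) = -18 - 90 = -108
j: (-15)·4 - 2·(-2) = -60 - (-4) = -56
k: 2·(-6) - 9·4 = -12 - 36 = -48
d × e = (-108, -56, -48)

(-108, -56, -48)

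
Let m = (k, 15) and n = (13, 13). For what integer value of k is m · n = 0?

-15

m · n = k·13 + 15·13 = 195 + 13k
Set equal to 0: 13k = -195, so k = -15.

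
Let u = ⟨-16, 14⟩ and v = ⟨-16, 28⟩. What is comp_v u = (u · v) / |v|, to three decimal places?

20.094

u · v = (-16)·(-16) + 14·28 = 256 + 392 = 648
|v| = √(256 + 784) = √1040 ≈ 32.2490
comp_v u = 648 / √1040 ≈ 20.094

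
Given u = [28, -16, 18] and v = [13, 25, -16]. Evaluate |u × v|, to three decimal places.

1152.052

i: (-16)·(-16) - 18·25 = 256 - 450 = -194
j: 18·13 - 28·(-16) = 234 - (-448) = 682
k: 28·25 - (-16)·13 = 700 - (-208) = 908
u × v = (-194, 682, 908)
|u × v| = √((-194)² + 682² + 908²) = √1327224 ≈ 1152.0521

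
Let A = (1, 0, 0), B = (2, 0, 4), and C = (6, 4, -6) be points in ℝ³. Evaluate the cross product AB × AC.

(-16, 26, 4)

AB = (1, 0, 4)
AC = (5, 4, -6)
i: 0·(-6) - 4·4 = 0 - 16 = -16
j: 4·5 - 1·(-6) = 20 - (-6) = 26
k: 1·4 - 0·5 = 4 - 0 = 4
AB × AC = (-16, 26, 4)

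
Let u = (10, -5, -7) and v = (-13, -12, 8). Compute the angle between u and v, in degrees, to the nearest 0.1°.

u · v = 10·(-13) + (-5)·(-12) + (-7)·8 = -130 + 60 - 56 = -126
|u|² = 100 + 25 + 49 = 174,  |u| = √174 ≈ 13.190906
|v|² = 169 + 144 + 64 = 377,  |v| = √377 ≈ 19.416488
cos θ = -126 / (13.190906 · 19.416488) ≈ -0.49195
θ = arccos(-0.49195) ≈ 119.5°

119.5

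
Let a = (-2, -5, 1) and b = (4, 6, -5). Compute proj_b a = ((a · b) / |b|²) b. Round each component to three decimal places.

a · b = (-2)·4 + (-5)·6 + 1·(-5) = -8 - 30 - 5 = -43
|b|² = 16 + 36 + 25 = 77
proj_b a = (-43/77) · (4, 6, -5) ≈ (-2.234, -3.351, 2.792)

(-2.234, -3.351, 2.792)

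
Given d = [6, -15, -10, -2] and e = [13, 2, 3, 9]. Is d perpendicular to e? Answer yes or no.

yes

d · e = 6·13 + (-15)·2 + (-10)·3 + (-2)·9 = 78 - 30 - 30 - 18 = 0
Zero, so the vectors are orthogonal.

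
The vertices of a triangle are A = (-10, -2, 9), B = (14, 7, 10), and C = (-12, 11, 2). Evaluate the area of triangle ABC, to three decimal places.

AB = (24, 9, 1),  AC = (-2, 13, -7)
i: 9·(-7) - 1·13 = -63 - 13 = -76
j: 1·(-2) - 24·(-7) = -2 - (-168) = 166
k: 24·13 - 9·(-2) = 312 - (-18) = 330
AB × AC = (-76, 166, 330)
|AB × AC| = √142232 ≈ 377.1366
area = ½ · 377.1366 ≈ 188.568

188.568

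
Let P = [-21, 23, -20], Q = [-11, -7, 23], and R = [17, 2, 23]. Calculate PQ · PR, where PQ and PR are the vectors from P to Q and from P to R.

2859

PQ = Q − P = (10, -30, 43)
PR = R − P = (38, -21, 43)
PQ · PR = 10·38 + (-30)·(-21) + 43·43 = 380 + 630 + 1849 = 2859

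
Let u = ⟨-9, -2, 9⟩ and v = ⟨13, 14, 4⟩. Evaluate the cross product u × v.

i: (-2)·4 - 9·14 = -8 - 126 = -134
j: 9·13 - (-9)·4 = 117 - (-36) = 153
k: (-9)·14 - (-2)·13 = -126 - (-26) = -100
u × v = (-134, 153, -100)

(-134, 153, -100)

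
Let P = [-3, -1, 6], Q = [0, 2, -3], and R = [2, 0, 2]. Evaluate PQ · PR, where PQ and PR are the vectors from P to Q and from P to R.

PQ = Q − P = (3, 3, -9)
PR = R − P = (5, 1, -4)
PQ · PR = 3·5 + 3·1 + (-9)·(-4) = 15 + 3 + 36 = 54

54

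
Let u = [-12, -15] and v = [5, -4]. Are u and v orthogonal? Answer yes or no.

yes

u · v = (-12)·5 + (-15)·(-4) = -60 + 60 = 0
Zero, so the vectors are orthogonal.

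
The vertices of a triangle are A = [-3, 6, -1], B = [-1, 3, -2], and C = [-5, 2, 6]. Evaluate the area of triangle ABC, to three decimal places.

15.532

AB = (2, -3, -1),  AC = (-2, -4, 7)
i: (-3)·7 - (-1)·(-4) = -21 - 4 = -25
j: (-1)·(-2) - 2·7 = 2 - 14 = -12
k: 2·(-4) - (-3)·(-2) = -8 - 6 = -14
AB × AC = (-25, -12, -14)
|AB × AC| = √965 ≈ 31.0644
area = ½ · 31.0644 ≈ 15.532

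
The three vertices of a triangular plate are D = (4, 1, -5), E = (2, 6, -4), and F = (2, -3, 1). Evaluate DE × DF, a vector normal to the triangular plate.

(34, 10, 18)

DE = (-2, 5, 1)
DF = (-2, -4, 6)
i: 5·6 - 1·(-4) = 30 - (-4) = 34
j: 1·(-2) - (-2)·6 = -2 - (-12) = 10
k: (-2)·(-4) - 5·(-2) = 8 - (-10) = 18
DE × DF = (34, 10, 18)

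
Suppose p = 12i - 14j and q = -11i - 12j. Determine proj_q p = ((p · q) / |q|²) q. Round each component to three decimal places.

p · q = 12·(-11) + (-14)·(-12) = -132 + 168 = 36
|q|² = 121 + 144 = 265
proj_q p = (36/265) · (-11, -12) ≈ (-1.494, -1.630)

(-1.494, -1.630)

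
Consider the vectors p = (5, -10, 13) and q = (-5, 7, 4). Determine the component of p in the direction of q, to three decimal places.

p · q = 5·(-5) + (-10)·7 + 13·4 = -25 - 70 + 52 = -43
|q| = √(25 + 49 + 16) = √90 ≈ 9.4868
comp_q p = -43 / √90 ≈ -4.533

-4.533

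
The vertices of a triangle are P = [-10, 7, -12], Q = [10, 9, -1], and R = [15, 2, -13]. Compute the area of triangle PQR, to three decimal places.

PQ = (20, 2, 11),  PR = (25, -5, -1)
i: 2·(-1) - 11·(-5) = -2 - (-55) = 53
j: 11·25 - 20·(-1) = 275 - (-20) = 295
k: 20·(-5) - 2·25 = -100 - 50 = -150
PQ × PR = (53, 295, -150)
|PQ × PR| = √112334 ≈ 335.1626
area = ½ · 335.1626 ≈ 167.581

167.581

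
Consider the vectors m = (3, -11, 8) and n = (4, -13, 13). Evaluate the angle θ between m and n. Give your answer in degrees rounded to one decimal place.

8.8

m · n = 3·4 + (-11)·(-13) + 8·13 = 12 + 143 + 104 = 259
|m|² = 9 + 121 + 64 = 194,  |m| = √194 ≈ 13.928388
|n|² = 16 + 169 + 169 = 354,  |n| = √354 ≈ 18.814888
cos θ = 259 / (13.928388 · 18.814888) ≈ 0.98832
θ = arccos(0.98832) ≈ 8.8°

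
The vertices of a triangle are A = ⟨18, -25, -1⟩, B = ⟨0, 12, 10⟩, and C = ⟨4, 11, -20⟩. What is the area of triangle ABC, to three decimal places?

606.366

AB = (-18, 37, 11),  AC = (-14, 36, -19)
i: 37·(-19) - 11·36 = -703 - 396 = -1099
j: 11·(-14) - (-18)·(-19) = -154 - 342 = -496
k: (-18)·36 - 37·(-14) = -648 - (-518) = -130
AB × AC = (-1099, -496, -130)
|AB × AC| = √1470717 ≈ 1212.7312
area = ½ · 1212.7312 ≈ 606.366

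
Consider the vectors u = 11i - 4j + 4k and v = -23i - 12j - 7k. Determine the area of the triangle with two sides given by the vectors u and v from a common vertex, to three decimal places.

118.508

i: (-4)·(-7) - 4·(-12) = 28 - (-48) = 76
j: 4·(-23) - 11·(-7) = -92 - (-77) = -15
k: 11·(-12) - (-4)·(-23) = -132 - 92 = -224
u × v = (76, -15, -224)
|u × v| = √(76² + (-15)² + (-224)²) = √56177 ≈ 237.0169
area = ½ · 237.0169 ≈ 118.508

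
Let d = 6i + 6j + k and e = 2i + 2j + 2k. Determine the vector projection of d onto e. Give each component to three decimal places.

d · e = 6·2 + 6·2 + 1·2 = 12 + 12 + 2 = 26
|e|² = 4 + 4 + 4 = 12
proj_e d = (26/12) · (2, 2, 2) ≈ (4.333, 4.333, 4.333)

(4.333, 4.333, 4.333)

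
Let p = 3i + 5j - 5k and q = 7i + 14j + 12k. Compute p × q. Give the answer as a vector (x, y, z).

i: 5·12 - (-5)·14 = 60 - (-70) = 130
j: (-5)·7 - 3·12 = -35 - 36 = -71
k: 3·14 - 5·7 = 42 - 35 = 7
p × q = (130, -71, 7)

(130, -71, 7)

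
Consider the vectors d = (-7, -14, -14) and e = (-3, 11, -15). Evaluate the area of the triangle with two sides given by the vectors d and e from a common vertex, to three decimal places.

i: (-14)·(-15) - (-14)·11 = 210 - (-154) = 364
j: (-14)·(-3) - (-7)·(-15) = 42 - 105 = -63
k: (-7)·11 - (-14)·(-3) = -77 - 42 = -119
d × e = (364, -63, -119)
|d × e| = √(364² + (-63)² + (-119)²) = √150626 ≈ 388.1057
area = ½ · 388.1057 ≈ 194.053

194.053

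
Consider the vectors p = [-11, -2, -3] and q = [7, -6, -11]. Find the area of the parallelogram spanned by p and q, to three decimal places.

163.034

i: (-2)·(-11) - (-3)·(-6) = 22 - 18 = 4
j: (-3)·7 - (-11)·(-11) = -21 - 121 = -142
k: (-11)·(-6) - (-2)·7 = 66 - (-14) = 80
p × q = (4, -142, 80)
|p × q| = √(4² + (-142)² + 80²) = √26580 ≈ 163.0337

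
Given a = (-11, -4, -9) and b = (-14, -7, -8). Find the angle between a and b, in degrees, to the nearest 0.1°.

11.9

a · b = (-11)·(-14) + (-4)·(-7) + (-9)·(-8) = 154 + 28 + 72 = 254
|a|² = 121 + 16 + 81 = 218,  |a| = √218 ≈ 14.764823
|b|² = 196 + 49 + 64 = 309,  |b| = √309 ≈ 17.578396
cos θ = 254 / (14.764823 · 17.578396) ≈ 0.97865
θ = arccos(0.97865) ≈ 11.9°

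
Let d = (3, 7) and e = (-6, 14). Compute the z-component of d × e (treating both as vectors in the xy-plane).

3·14 - 7·(-6) = 42 - (-42) = 84

84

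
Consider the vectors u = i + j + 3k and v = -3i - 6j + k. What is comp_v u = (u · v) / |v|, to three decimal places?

u · v = 1·(-3) + 1·(-6) + 3·1 = -3 - 6 + 3 = -6
|v| = √(9 + 36 + 1) = √46 ≈ 6.7823
comp_v u = -6 / √46 ≈ -0.885

-0.885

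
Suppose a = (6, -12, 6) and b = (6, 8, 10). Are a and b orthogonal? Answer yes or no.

yes

a · b = 6·6 + (-12)·8 + 6·10 = 36 - 96 + 60 = 0
Zero, so the vectors are orthogonal.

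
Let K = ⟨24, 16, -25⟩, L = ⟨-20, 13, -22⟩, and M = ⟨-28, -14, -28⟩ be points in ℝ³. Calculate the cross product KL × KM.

(99, -288, 1164)

KL = (-44, -3, 3)
KM = (-52, -30, -3)
i: (-3)·(-3) - 3·(-30) = 9 - (-90) = 99
j: 3·(-52) - (-44)·(-3) = -156 - 132 = -288
k: (-44)·(-30) - (-3)·(-52) = 1320 - 156 = 1164
KL × KM = (99, -288, 1164)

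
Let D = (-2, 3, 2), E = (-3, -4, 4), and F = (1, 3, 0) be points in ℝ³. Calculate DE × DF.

DE = (-1, -7, 2)
DF = (3, 0, -2)
i: (-7)·(-2) - 2·0 = 14 - 0 = 14
j: 2·3 - (-1)·(-2) = 6 - 2 = 4
k: (-1)·0 - (-7)·3 = 0 - (-21) = 21
DE × DF = (14, 4, 21)

(14, 4, 21)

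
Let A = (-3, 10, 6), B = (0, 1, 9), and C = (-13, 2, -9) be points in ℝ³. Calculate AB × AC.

AB = (3, -9, 3)
AC = (-10, -8, -15)
i: (-9)·(-15) - 3·(-8) = 135 - (-24) = 159
j: 3·(-10) - 3·(-15) = -30 - (-45) = 15
k: 3·(-8) - (-9)·(-10) = -24 - 90 = -114
AB × AC = (159, 15, -114)

(159, 15, -114)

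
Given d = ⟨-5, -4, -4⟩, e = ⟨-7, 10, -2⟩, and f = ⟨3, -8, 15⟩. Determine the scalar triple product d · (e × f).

-1170

e × f:
i: 10·15 - (-2)·(-8) = 150 - 16 = 134
j: (-2)·3 - (-7)·15 = -6 - (-105) = 99
k: (-7)·(-8) - 10·3 = 56 - 30 = 26
e × f = (134, 99, 26)
d · (e × f) = (-5)·134 + (-4)·99 + (-4)·26 = -670 - 396 - 104 = -1170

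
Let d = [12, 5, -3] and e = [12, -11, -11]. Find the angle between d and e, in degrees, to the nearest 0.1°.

d · e = 12·12 + 5·(-11) + (-3)·(-11) = 144 - 55 + 33 = 122
|d|² = 144 + 25 + 9 = 178,  |d| = √178 ≈ 13.341664
|e|² = 144 + 121 + 121 = 386,  |e| = √386 ≈ 19.646883
cos θ = 122 / (13.341664 · 19.646883) ≈ 0.46543
θ = arccos(0.46543) ≈ 62.3°

62.3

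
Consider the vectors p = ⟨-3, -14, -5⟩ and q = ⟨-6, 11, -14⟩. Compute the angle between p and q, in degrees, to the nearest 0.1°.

103.4

p · q = (-3)·(-6) + (-14)·11 + (-5)·(-14) = 18 - 154 + 70 = -66
|p|² = 9 + 196 + 25 = 230,  |p| = √230 ≈ 15.165751
|q|² = 36 + 121 + 196 = 353,  |q| = √353 ≈ 18.788294
cos θ = -66 / (15.165751 · 18.788294) ≈ -0.23163
θ = arccos(-0.23163) ≈ 103.4°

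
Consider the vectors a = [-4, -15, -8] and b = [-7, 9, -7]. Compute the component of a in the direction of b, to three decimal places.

a · b = (-4)·(-7) + (-15)·9 + (-8)·(-7) = 28 - 135 + 56 = -51
|b| = √(49 + 81 + 49) = √179 ≈ 13.3791
comp_b a = -51 / √179 ≈ -3.812

-3.812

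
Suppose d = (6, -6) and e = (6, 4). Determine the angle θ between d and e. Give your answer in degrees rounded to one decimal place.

d · e = 6·6 + (-6)·4 = 36 - 24 = 12
|d|² = 36 + 36 = 72,  |d| = √72 ≈ 8.485281
|e|² = 36 + 16 = 52,  |e| = √52 ≈ 7.211103
cos θ = 12 / (8.485281 · 7.211103) ≈ 0.19612
θ = arccos(0.19612) ≈ 78.7°

78.7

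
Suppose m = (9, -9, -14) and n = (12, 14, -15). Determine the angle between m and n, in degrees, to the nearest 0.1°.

64.7

m · n = 9·12 + (-9)·14 + (-14)·(-15) = 108 - 126 + 210 = 192
|m|² = 81 + 81 + 196 = 358,  |m| = √358 ≈ 18.920888
|n|² = 144 + 196 + 225 = 565,  |n| = √565 ≈ 23.769729
cos θ = 192 / (18.920888 · 23.769729) ≈ 0.42691
θ = arccos(0.42691) ≈ 64.7°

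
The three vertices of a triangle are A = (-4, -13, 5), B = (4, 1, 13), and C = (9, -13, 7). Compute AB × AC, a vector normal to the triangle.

(28, 88, -182)

AB = (8, 14, 8)
AC = (13, 0, 2)
i: 14·2 - 8·0 = 28 - 0 = 28
j: 8·13 - 8·2 = 104 - 16 = 88
k: 8·0 - 14·13 = 0 - 182 = -182
AB × AC = (28, 88, -182)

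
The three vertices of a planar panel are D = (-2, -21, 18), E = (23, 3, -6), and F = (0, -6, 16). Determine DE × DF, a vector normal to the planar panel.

DE = (25, 24, -24)
DF = (2, 15, -2)
i: 24·(-2) - (-24)·15 = -48 - (-360) = 312
j: (-24)·2 - 25·(-2) = -48 - (-50) = 2
k: 25·15 - 24·2 = 375 - 48 = 327
DE × DF = (312, 2, 327)

(312, 2, 327)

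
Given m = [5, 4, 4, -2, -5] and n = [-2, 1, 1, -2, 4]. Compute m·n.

-18

m · n = 5·(-2) + 4·1 + 4·1 + (-2)·(-2) + (-5)·4 = -10 + 4 + 4 + 4 - 20 = -18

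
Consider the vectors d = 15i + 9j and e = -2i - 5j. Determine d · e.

d · e = 15·(-2) + 9·(-5) = -30 - 45 = -75

-75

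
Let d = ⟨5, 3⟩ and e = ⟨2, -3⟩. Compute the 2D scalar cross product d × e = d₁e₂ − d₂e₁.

5·(-3) - 3·2 = -15 - 6 = -21

-21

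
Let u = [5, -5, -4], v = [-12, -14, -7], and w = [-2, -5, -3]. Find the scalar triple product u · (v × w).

17

v × w:
i: (-14)·(-3) - (-7)·(-5) = 42 - 35 = 7
j: (-7)·(-2) - (-12)·(-3) = 14 - 36 = -22
k: (-12)·(-5) - (-14)·(-2) = 60 - 28 = 32
v × w = (7, -22, 32)
u · (v × w) = 5·7 + (-5)·(-22) + (-4)·32 = 35 + 110 - 128 = 17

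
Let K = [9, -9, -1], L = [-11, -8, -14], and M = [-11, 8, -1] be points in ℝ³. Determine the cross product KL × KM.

(221, 260, -320)

KL = (-20, 1, -13)
KM = (-20, 17, 0)
i: 1·0 - (-13)·17 = 0 - (-221) = 221
j: (-13)·(-20) - (-20)·0 = 260 - 0 = 260
k: (-20)·17 - 1·(-20) = -340 - (-20) = -320
KL × KM = (221, 260, -320)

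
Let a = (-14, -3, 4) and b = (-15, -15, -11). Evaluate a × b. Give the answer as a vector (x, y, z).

i: (-3)·(-11) - 4·(-15) = 33 - (-60) = 93
j: 4·(-15) - (-14)·(-11) = -60 - 154 = -214
k: (-14)·(-15) - (-3)·(-15) = 210 - 45 = 165
a × b = (93, -214, 165)

(93, -214, 165)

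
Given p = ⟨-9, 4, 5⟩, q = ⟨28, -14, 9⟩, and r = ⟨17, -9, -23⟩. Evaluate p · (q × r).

-509

q × r:
i: (-14)·(-23) - 9·(-9) = 322 - (-81) = 403
j: 9·17 - 28·(-23) = 153 - (-644) = 797
k: 28·(-9) - (-14)·17 = -252 - (-238) = -14
q × r = (403, 797, -14)
p · (q × r) = (-9)·403 + 4·797 + 5·(-14) = -3627 + 3188 - 70 = -509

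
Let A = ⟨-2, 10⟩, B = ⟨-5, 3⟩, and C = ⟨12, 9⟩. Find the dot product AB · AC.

AB = B − A = (-3, -7)
AC = C − A = (14, -1)
AB · AC = (-3)·14 + (-7)·(-1) = -42 + 7 = -35

-35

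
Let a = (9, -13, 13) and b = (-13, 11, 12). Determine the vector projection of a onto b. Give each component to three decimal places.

a · b = 9·(-13) + (-13)·11 + 13·12 = -117 - 143 + 156 = -104
|b|² = 169 + 121 + 144 = 434
proj_b a = (-104/434) · (-13, 11, 12) ≈ (3.115, -2.636, -2.876)

(3.115, -2.636, -2.876)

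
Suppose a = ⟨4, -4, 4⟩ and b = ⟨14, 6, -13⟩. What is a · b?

a · b = 4·14 + (-4)·6 + 4·(-13) = 56 - 24 - 52 = -20

-20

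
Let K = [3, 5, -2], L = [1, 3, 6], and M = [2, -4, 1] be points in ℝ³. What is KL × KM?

(66, -2, 16)

KL = (-2, -2, 8)
KM = (-1, -9, 3)
i: (-2)·3 - 8·(-9) = -6 - (-72) = 66
j: 8·(-1) - (-2)·3 = -8 - (-6) = -2
k: (-2)·(-9) - (-2)·(-1) = 18 - 2 = 16
KL × KM = (66, -2, 16)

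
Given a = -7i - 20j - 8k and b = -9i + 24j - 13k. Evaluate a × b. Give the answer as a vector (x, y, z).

(452, -19, -348)

i: (-20)·(-13) - (-8)·24 = 260 - (-192) = 452
j: (-8)·(-9) - (-7)·(-13) = 72 - 91 = -19
k: (-7)·24 - (-20)·(-9) = -168 - 180 = -348
a × b = (452, -19, -348)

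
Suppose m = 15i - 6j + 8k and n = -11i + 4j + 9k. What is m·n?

m · n = 15·(-11) + (-6)·4 + 8·9 = -165 - 24 + 72 = -117

-117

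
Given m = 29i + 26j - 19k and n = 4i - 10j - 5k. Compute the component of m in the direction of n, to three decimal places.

m · n = 29·4 + 26·(-10) + (-19)·(-5) = 116 - 260 + 95 = -49
|n| = √(16 + 100 + 25) = √141 ≈ 11.8743
comp_n m = -49 / √141 ≈ -4.127

-4.127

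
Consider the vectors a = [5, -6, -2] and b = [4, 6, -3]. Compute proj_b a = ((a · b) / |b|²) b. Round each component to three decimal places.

(-0.656, -0.984, 0.492)

a · b = 5·4 + (-6)·6 + (-2)·(-3) = 20 - 36 + 6 = -10
|b|² = 16 + 36 + 9 = 61
proj_b a = (-10/61) · (4, 6, -3) ≈ (-0.656, -0.984, 0.492)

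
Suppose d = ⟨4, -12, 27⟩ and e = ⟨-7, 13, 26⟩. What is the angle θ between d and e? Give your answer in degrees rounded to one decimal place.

d · e = 4·(-7) + (-12)·13 + 27·26 = -28 - 156 + 702 = 518
|d|² = 16 + 144 + 729 = 889,  |d| = √889 ≈ 29.816103
|e|² = 49 + 169 + 676 = 894,  |e| = √894 ≈ 29.899833
cos θ = 518 / (29.816103 · 29.899833) ≈ 0.58105
θ = arccos(0.58105) ≈ 54.5°

54.5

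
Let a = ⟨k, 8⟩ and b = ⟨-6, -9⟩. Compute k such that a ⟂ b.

a · b = k·(-6) + 8·(-9) = -72 - 6k
Set equal to 0: -6k = 72, so k = -12.

-12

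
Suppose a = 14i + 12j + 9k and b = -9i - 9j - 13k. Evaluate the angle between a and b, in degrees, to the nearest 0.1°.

a · b = 14·(-9) + 12·(-9) + 9·(-13) = -126 - 108 - 117 = -351
|a|² = 196 + 144 + 81 = 421,  |a| = √421 ≈ 20.518285
|b|² = 81 + 81 + 169 = 331,  |b| = √331 ≈ 18.193405
cos θ = -351 / (20.518285 · 18.193405) ≈ -0.94027
θ = arccos(-0.94027) ≈ 160.1°

160.1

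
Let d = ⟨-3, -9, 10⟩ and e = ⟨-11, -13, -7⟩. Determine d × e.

(193, -131, -60)

i: (-9)·(-7) - 10·(-13) = 63 - (-130) = 193
j: 10·(-11) - (-3)·(-7) = -110 - 21 = -131
k: (-3)·(-13) - (-9)·(-11) = 39 - 99 = -60
d × e = (193, -131, -60)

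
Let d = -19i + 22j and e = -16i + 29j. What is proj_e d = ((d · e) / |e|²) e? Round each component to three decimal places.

(-13.739, 24.902)

d · e = (-19)·(-16) + 22·29 = 304 + 638 = 942
|e|² = 256 + 841 = 1097
proj_e d = (942/1097) · (-16, 29) ≈ (-13.739, 24.902)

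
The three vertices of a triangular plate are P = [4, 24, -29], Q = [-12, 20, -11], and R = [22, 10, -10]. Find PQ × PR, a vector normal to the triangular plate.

(176, 628, 296)

PQ = (-16, -4, 18)
PR = (18, -14, 19)
i: (-4)·19 - 18·(-14) = -76 - (-252) = 176
j: 18·18 - (-16)·19 = 324 - (-304) = 628
k: (-16)·(-14) - (-4)·18 = 224 - (-72) = 296
PQ × PR = (176, 628, 296)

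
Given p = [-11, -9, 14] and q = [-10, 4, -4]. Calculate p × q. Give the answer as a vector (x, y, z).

i: (-9)·(-4) - 14·4 = 36 - 56 = -20
j: 14·(-10) - (-11)·(-4) = -140 - 44 = -184
k: (-11)·4 - (-9)·(-10) = -44 - 90 = -134
p × q = (-20, -184, -134)

(-20, -184, -134)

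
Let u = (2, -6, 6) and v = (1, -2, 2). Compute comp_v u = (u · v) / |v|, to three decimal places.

u · v = 2·1 + (-6)·(-2) + 6·2 = 2 + 12 + 12 = 26
|v| = √(1 + 4 + 4) = √9 ≈ 3.0000
comp_v u = 26 / √9 ≈ 8.667

8.667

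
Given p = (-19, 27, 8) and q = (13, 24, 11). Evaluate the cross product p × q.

(105, 313, -807)

i: 27·11 - 8·24 = 297 - 192 = 105
j: 8·13 - (-19)·11 = 104 - (-209) = 313
k: (-19)·24 - 27·13 = -456 - 351 = -807
p × q = (105, 313, -807)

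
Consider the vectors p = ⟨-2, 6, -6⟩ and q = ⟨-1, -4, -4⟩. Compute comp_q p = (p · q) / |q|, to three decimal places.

p · q = (-2)·(-1) + 6·(-4) + (-6)·(-4) = 2 - 24 + 24 = 2
|q| = √(1 + 16 + 16) = √33 ≈ 5.7446
comp_q p = 2 / √33 ≈ 0.348

0.348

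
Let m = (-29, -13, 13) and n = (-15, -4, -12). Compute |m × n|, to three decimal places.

i: (-13)·(-12) - 13·(-4) = 156 - (-52) = 208
j: 13·(-15) - (-29)·(-12) = -195 - 348 = -543
k: (-29)·(-4) - (-13)·(-15) = 116 - 195 = -79
m × n = (208, -543, -79)
|m × n| = √(208² + (-543)² + (-79)²) = √344354 ≈ 586.8168

586.817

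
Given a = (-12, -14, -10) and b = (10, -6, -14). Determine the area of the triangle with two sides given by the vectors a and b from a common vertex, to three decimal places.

183.891

i: (-14)·(-14) - (-10)·(-6) = 196 - 60 = 136
j: (-10)·10 - (-12)·(-14) = -100 - 168 = -268
k: (-12)·(-6) - (-14)·10 = 72 - (-140) = 212
a × b = (136, -268, 212)
|a × b| = √(136² + (-268)² + 212²) = √135264 ≈ 367.7825
area = ½ · 367.7825 ≈ 183.891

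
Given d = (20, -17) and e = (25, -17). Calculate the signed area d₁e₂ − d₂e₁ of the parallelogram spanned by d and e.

85

20·(-17) - (-17)·25 = -340 - (-425) = 85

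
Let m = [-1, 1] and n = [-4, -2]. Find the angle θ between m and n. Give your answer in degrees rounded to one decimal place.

71.6

m · n = (-1)·(-4) + 1·(-2) = 4 - 2 = 2
|m|² = 1 + 1 = 2,  |m| = √2 ≈ 1.414214
|n|² = 16 + 4 = 20,  |n| = √20 ≈ 4.472136
cos θ = 2 / (1.414214 · 4.472136) ≈ 0.31623
θ = arccos(0.31623) ≈ 71.6°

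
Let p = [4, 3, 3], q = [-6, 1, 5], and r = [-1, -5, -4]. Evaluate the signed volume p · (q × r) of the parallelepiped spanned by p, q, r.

90

q × r:
i: 1·(-4) - 5·(-5) = -4 - (-25) = 21
j: 5·(-1) - (-6)·(-4) = -5 - 24 = -29
k: (-6)·(-5) - 1·(-1) = 30 - (-1) = 31
q × r = (21, -29, 31)
p · (q × r) = 4·21 + 3·(-29) + 3·31 = 84 - 87 + 93 = 90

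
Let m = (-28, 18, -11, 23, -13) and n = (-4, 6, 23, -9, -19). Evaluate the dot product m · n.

m · n = (-28)·(-4) + 18·6 + (-11)·23 + 23·(-9) + (-13)·(-19) = 112 + 108 - 253 - 207 + 247 = 7

7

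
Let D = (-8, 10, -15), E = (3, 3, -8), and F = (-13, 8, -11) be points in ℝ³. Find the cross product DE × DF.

(-14, -79, -57)

DE = (11, -7, 7)
DF = (-5, -2, 4)
i: (-7)·4 - 7·(-2) = -28 - (-14) = -14
j: 7·(-5) - 11·4 = -35 - 44 = -79
k: 11·(-2) - (-7)·(-5) = -22 - 35 = -57
DE × DF = (-14, -79, -57)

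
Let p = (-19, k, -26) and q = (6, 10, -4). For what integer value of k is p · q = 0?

1

p · q = (-19)·6 + k·10 + (-26)·(-4) = -10 + 10k
Set equal to 0: 10k = 10, so k = 1.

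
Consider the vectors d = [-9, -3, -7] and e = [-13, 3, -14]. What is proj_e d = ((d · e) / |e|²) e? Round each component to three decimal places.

(-7.160, 1.652, -7.711)

d · e = (-9)·(-13) + (-3)·3 + (-7)·(-14) = 117 - 9 + 98 = 206
|e|² = 169 + 9 + 196 = 374
proj_e d = (206/374) · (-13, 3, -14) ≈ (-7.160, 1.652, -7.711)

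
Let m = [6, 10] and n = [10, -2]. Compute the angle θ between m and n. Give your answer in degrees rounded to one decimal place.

70.3

m · n = 6·10 + 10·(-2) = 60 - 20 = 40
|m|² = 36 + 100 = 136,  |m| = √136 ≈ 11.661904
|n|² = 100 + 4 = 104,  |n| = √104 ≈ 10.198039
cos θ = 40 / (11.661904 · 10.198039) ≈ 0.33634
θ = arccos(0.33634) ≈ 70.3°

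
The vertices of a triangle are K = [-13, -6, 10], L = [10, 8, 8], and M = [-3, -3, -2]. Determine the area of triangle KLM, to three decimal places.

KL = (23, 14, -2),  KM = (10, 3, -12)
i: 14·(-12) - (-2)·3 = -168 - (-6) = -162
j: (-2)·10 - 23·(-12) = -20 - (-276) = 256
k: 23·3 - 14·10 = 69 - 140 = -71
KL × KM = (-162, 256, -71)
|KL × KM| = √96821 ≈ 311.1607
area = ½ · 311.1607 ≈ 155.580

155.580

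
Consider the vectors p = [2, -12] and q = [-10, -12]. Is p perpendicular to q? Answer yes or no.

no

p · q = 2·(-10) + (-12)·(-12) = -20 + 144 = 124
Nonzero, so the vectors are not orthogonal.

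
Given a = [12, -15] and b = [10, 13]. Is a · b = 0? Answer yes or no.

a · b = 12·10 + (-15)·13 = 120 - 195 = -75
Nonzero, so the vectors are not orthogonal.

no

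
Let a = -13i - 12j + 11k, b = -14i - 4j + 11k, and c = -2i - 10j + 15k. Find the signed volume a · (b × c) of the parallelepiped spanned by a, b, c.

-1454

b × c:
i: (-4)·15 - 11·(-10) = -60 - (-110) = 50
j: 11·(-2) - (-14)·15 = -22 - (-210) = 188
k: (-14)·(-10) - (-4)·(-2) = 140 - 8 = 132
b × c = (50, 188, 132)
a · (b × c) = (-13)·50 + (-12)·188 + 11·132 = -650 - 2256 + 1452 = -1454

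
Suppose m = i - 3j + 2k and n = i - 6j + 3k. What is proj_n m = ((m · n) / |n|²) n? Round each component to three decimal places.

m · n = 1·1 + (-3)·(-6) + 2·3 = 1 + 18 + 6 = 25
|n|² = 1 + 36 + 9 = 46
proj_n m = (25/46) · (1, -6, 3) ≈ (0.543, -3.261, 1.630)

(0.543, -3.261, 1.630)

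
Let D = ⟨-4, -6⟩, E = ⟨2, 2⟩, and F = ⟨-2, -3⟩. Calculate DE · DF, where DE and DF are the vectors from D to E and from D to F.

DE = E − D = (6, 8)
DF = F − D = (2, 3)
DE · DF = 6·2 + 8·3 = 12 + 24 = 36

36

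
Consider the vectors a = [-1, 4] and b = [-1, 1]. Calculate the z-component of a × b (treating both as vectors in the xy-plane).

(-1)·1 - 4·(-1) = -1 - (-4) = 3

3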